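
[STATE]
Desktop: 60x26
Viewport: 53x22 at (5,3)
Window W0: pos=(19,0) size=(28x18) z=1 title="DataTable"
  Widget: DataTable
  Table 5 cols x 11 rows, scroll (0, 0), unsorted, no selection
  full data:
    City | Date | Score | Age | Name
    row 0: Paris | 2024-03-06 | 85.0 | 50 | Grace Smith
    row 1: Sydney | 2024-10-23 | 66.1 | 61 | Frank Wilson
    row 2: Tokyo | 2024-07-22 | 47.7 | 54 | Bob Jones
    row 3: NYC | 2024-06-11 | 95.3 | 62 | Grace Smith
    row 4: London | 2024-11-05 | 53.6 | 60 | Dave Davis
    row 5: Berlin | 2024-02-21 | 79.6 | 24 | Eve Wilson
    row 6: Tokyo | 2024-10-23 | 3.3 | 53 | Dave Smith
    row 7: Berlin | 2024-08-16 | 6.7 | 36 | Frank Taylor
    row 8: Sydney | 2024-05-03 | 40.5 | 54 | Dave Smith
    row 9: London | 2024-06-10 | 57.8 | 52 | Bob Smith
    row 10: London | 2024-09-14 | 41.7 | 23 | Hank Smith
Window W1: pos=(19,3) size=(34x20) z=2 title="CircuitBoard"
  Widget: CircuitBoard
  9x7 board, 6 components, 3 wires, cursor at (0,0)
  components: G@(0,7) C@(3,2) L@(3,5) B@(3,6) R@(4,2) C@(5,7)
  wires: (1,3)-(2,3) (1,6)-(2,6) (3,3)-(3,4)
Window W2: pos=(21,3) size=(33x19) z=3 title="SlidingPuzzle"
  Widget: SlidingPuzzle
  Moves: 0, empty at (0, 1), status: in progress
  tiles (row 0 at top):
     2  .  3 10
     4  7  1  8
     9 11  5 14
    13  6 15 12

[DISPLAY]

              ┏━┏━━━━━━━━━━━━━━━━━━━━━━━━━━━━━━━┓    
              ┃ ┃ SlidingPuzzle                 ┃    
              ┠─┠───────────────────────────────┨    
              ┃ ┃┌────┬────┬────┬────┐          ┃    
              ┃0┃│  2 │    │  3 │ 10 │          ┃    
              ┃ ┃├────┼────┼────┼────┤          ┃    
              ┃1┃│  4 │  7 │  1 │  8 │          ┃    
              ┃ ┃├────┼────┼────┼────┤          ┃    
              ┃2┃│  9 │ 11 │  5 │ 14 │          ┃    
              ┃ ┃├────┼────┼────┼────┤          ┃    
              ┃3┃│ 13 │  6 │ 15 │ 12 │          ┃    
              ┃ ┃└────┴────┴────┴────┘          ┃    
              ┃4┃Moves: 0                       ┃    
              ┃ ┃                               ┃    
              ┃5┃                               ┃    
              ┃ ┃                               ┃    
              ┃6┃                               ┃    
              ┃C┃                               ┃    
              ┃ ┗━━━━━━━━━━━━━━━━━━━━━━━━━━━━━━━┛    
              ┗━━━━━━━━━━━━━━━━━━━━━━━━━━━━━━━━┛     
                                                     
                                                     


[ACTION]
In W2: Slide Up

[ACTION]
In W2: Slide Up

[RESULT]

              ┏━┏━━━━━━━━━━━━━━━━━━━━━━━━━━━━━━━┓    
              ┃ ┃ SlidingPuzzle                 ┃    
              ┠─┠───────────────────────────────┨    
              ┃ ┃┌────┬────┬────┬────┐          ┃    
              ┃0┃│  2 │  7 │  3 │ 10 │          ┃    
              ┃ ┃├────┼────┼────┼────┤          ┃    
              ┃1┃│  4 │ 11 │  1 │  8 │          ┃    
              ┃ ┃├────┼────┼────┼────┤          ┃    
              ┃2┃│  9 │    │  5 │ 14 │          ┃    
              ┃ ┃├────┼────┼────┼────┤          ┃    
              ┃3┃│ 13 │  6 │ 15 │ 12 │          ┃    
              ┃ ┃└────┴────┴────┴────┘          ┃    
              ┃4┃Moves: 2                       ┃    
              ┃ ┃                               ┃    
              ┃5┃                               ┃    
              ┃ ┃                               ┃    
              ┃6┃                               ┃    
              ┃C┃                               ┃    
              ┃ ┗━━━━━━━━━━━━━━━━━━━━━━━━━━━━━━━┛    
              ┗━━━━━━━━━━━━━━━━━━━━━━━━━━━━━━━━┛     
                                                     
                                                     


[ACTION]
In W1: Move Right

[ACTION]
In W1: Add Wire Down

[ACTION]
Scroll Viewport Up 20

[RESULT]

              ┏━━━━━━━━━━━━━━━━━━━━━━━━━━┓           
              ┃ DataTable                ┃           
              ┠──────────────────────────┨           
              ┏━┏━━━━━━━━━━━━━━━━━━━━━━━━━━━━━━━┓    
              ┃ ┃ SlidingPuzzle                 ┃    
              ┠─┠───────────────────────────────┨    
              ┃ ┃┌────┬────┬────┬────┐          ┃    
              ┃0┃│  2 │  7 │  3 │ 10 │          ┃    
              ┃ ┃├────┼────┼────┼────┤          ┃    
              ┃1┃│  4 │ 11 │  1 │  8 │          ┃    
              ┃ ┃├────┼────┼────┼────┤          ┃    
              ┃2┃│  9 │    │  5 │ 14 │          ┃    
              ┃ ┃├────┼────┼────┼────┤          ┃    
              ┃3┃│ 13 │  6 │ 15 │ 12 │          ┃    
              ┃ ┃└────┴────┴────┴────┘          ┃    
              ┃4┃Moves: 2                       ┃    
              ┃ ┃                               ┃    
              ┃5┃                               ┃    
              ┃ ┃                               ┃    
              ┃6┃                               ┃    
              ┃C┃                               ┃    
              ┃ ┗━━━━━━━━━━━━━━━━━━━━━━━━━━━━━━━┛    


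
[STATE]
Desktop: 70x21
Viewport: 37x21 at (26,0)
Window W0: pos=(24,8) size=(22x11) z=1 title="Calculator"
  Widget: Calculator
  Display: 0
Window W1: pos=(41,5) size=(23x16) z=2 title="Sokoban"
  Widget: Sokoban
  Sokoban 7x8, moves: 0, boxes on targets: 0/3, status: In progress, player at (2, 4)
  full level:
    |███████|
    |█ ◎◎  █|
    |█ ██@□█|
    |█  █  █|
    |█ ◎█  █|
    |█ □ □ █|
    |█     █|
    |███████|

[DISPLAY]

                                     
                                     
                                     
                                     
                                     
               ┏━━━━━━━━━━━━━━━━━━━━━
               ┃ Sokoban             
               ┠─────────────────────
━━━━━━━━━━━━━━━┃███████              
Calculator     ┃█ ◎◎  █              
───────────────┃█ ██@□█              
               ┃█  █  █              
───┬───┬───┬───┃█ ◎█  █              
 7 │ 8 │ 9 │ ÷ ┃█ □ □ █              
───┼───┼───┼───┃█     █              
 4 │ 5 │ 6 │ × ┃███████              
───┼───┼───┼───┃Moves: 0  0/3        
 1 │ 2 │ 3 │ - ┃                     
━━━━━━━━━━━━━━━┃                     
               ┃                     
               ┗━━━━━━━━━━━━━━━━━━━━━


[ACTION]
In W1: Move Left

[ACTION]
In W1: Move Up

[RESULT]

                                     
                                     
                                     
                                     
                                     
               ┏━━━━━━━━━━━━━━━━━━━━━
               ┃ Sokoban             
               ┠─────────────────────
━━━━━━━━━━━━━━━┃███████              
Calculator     ┃█ ◎◎@ █              
───────────────┃█ ██ □█              
               ┃█  █  █              
───┬───┬───┬───┃█ ◎█  █              
 7 │ 8 │ 9 │ ÷ ┃█ □ □ █              
───┼───┼───┼───┃█     █              
 4 │ 5 │ 6 │ × ┃███████              
───┼───┼───┼───┃Moves: 1  0/3        
 1 │ 2 │ 3 │ - ┃                     
━━━━━━━━━━━━━━━┃                     
               ┃                     
               ┗━━━━━━━━━━━━━━━━━━━━━


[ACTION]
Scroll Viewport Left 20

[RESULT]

                                     
                                     
                                     
                                     
                                     
                                   ┏━
                                   ┃ 
                                   ┠─
                  ┏━━━━━━━━━━━━━━━━┃█
                  ┃ Calculator     ┃█
                  ┠────────────────┃█
                  ┃                ┃█
                  ┃┌───┬───┬───┬───┃█
                  ┃│ 7 │ 8 │ 9 │ ÷ ┃█
                  ┃├───┼───┼───┼───┃█
                  ┃│ 4 │ 5 │ 6 │ × ┃█
                  ┃├───┼───┼───┼───┃M
                  ┃│ 1 │ 2 │ 3 │ - ┃ 
                  ┗━━━━━━━━━━━━━━━━┃ 
                                   ┃ 
                                   ┗━


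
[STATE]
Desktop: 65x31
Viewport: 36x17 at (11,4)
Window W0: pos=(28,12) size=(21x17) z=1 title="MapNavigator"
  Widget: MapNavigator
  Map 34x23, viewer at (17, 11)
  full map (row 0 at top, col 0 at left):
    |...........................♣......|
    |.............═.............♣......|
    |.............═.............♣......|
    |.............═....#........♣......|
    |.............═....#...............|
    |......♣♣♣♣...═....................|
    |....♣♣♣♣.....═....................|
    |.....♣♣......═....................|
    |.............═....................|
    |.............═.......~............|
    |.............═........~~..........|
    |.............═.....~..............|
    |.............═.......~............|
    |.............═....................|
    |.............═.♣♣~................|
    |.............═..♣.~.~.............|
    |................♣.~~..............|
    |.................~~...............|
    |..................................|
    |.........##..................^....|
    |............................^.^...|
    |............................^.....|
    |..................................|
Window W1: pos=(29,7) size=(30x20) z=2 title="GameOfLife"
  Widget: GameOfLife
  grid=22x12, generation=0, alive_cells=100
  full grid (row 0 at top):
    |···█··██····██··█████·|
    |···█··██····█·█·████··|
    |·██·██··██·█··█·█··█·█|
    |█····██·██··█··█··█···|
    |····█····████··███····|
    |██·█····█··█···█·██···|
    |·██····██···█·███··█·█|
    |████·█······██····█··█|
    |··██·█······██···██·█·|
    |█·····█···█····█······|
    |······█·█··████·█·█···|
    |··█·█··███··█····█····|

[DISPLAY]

                                    
                                    
                                    
                  ┏━━━━━━━━━━━━━━━━━
                  ┃ GameOfLife      
                  ┠─────────────────
                  ┃Gen: 0           
                  ┃···█··██····██··█
                 ┏┃···█··██····█·█·█
                 ┃┃·██·██··██·█··█·█
                 ┠┃█····██·██··█··█·
                 ┃┃····█····████··██
                 ┃┃██·█····█··█···█·
                 ┃┃·██····██···█·███
                 ┃┃████·█······██···
                 ┃┃··██·█······██···
                 ┃┃█·····█···█····█·


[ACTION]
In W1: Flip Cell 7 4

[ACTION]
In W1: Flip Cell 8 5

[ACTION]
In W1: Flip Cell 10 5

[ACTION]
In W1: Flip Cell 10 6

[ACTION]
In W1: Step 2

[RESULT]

                                    
                                    
                                    
                  ┏━━━━━━━━━━━━━━━━━
                  ┃ GameOfLife      
                  ┠─────────────────
                  ┃Gen: 2           
                  ┃···········█████·
                 ┏┃···██·········█·█
                 ┃┃·█··█·····█···█··
                 ┠┃······███·█······
                 ┃┃···███······█··█·
                 ┃┃███·█······█····█
                 ┃┃██·····██··████·█
                 ┃┃··········█······
                 ┃┃···········████··
                 ┃┃·····██···█······


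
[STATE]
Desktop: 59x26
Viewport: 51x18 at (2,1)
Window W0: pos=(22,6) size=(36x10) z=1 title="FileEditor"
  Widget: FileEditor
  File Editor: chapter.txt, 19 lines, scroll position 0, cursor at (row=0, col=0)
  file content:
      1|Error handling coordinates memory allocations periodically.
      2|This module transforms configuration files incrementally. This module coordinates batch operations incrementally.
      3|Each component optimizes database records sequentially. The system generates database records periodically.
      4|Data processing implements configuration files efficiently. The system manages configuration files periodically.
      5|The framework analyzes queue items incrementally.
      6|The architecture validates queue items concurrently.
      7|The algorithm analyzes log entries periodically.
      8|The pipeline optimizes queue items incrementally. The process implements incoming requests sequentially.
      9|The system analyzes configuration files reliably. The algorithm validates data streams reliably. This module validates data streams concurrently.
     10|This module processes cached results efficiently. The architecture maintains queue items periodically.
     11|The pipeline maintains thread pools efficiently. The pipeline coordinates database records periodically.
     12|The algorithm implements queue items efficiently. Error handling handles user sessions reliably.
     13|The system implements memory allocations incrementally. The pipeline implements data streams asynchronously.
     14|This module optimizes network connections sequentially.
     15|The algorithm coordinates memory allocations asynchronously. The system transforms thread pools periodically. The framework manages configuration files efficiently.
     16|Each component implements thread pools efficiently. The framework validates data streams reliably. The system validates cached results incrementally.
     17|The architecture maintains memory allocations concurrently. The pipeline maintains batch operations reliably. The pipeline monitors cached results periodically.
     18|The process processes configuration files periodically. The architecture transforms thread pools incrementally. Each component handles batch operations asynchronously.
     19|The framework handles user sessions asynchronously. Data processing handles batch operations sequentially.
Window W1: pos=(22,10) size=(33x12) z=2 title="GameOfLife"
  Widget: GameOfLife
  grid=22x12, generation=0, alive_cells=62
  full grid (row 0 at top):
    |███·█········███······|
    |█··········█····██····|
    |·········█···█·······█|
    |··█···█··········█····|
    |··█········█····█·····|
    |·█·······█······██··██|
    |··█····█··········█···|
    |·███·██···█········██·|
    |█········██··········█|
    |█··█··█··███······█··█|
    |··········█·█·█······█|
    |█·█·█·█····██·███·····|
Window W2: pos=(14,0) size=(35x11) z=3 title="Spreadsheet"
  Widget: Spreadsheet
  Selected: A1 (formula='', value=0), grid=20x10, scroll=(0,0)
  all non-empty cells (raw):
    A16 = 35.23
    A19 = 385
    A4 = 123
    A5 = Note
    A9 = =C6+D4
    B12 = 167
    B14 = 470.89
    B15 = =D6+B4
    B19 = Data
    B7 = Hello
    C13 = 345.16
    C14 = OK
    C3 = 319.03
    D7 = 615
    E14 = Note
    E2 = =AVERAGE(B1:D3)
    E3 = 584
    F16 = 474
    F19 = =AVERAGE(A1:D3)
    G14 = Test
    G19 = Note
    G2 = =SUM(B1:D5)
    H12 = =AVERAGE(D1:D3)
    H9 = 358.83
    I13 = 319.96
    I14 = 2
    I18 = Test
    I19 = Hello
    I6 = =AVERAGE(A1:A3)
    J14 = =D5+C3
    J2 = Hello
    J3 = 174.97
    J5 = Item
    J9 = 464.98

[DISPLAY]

            ┃ Spreadsheet                     ┃    
            ┠─────────────────────────────────┨    
            ┃A1:                              ┃    
            ┃       A       B       C       D ┃    
            ┃---------------------------------┃    
            ┃  1      [0]       0       0     ┃━━━━
            ┃  2        0       0       0     ┃    
            ┃  3        0       0  319.03     ┃────
            ┃  4      123       0       0     ┃ mem
            ┗━━━━━━━━━━━━━━━━━━━━━━━━━━━━━━━━━┛━━━━
                    ┃ GameOfLife                   
                    ┠──────────────────────────────
                    ┃Gen: 0                        
                    ┃·········█···█·······█        
                    ┃··█···█··········█····        
                    ┃··█········█····█·····        
                    ┃·█·······█······██··██        
                    ┃··█····█··········█···        


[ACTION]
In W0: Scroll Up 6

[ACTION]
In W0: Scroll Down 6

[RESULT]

            ┃ Spreadsheet                     ┃    
            ┠─────────────────────────────────┨    
            ┃A1:                              ┃    
            ┃       A       B       C       D ┃    
            ┃---------------------------------┃    
            ┃  1      [0]       0       0     ┃━━━━
            ┃  2        0       0       0     ┃    
            ┃  3        0       0  319.03     ┃────
            ┃  4      123       0       0     ┃ ent
            ┗━━━━━━━━━━━━━━━━━━━━━━━━━━━━━━━━━┛━━━━
                    ┃ GameOfLife                   
                    ┠──────────────────────────────
                    ┃Gen: 0                        
                    ┃·········█···█·······█        
                    ┃··█···█··········█····        
                    ┃··█········█····█·····        
                    ┃·█·······█······██··██        
                    ┃··█····█··········█···        


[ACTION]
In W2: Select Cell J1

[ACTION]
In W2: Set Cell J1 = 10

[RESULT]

            ┃ Spreadsheet                     ┃    
            ┠─────────────────────────────────┨    
            ┃J1: 10                           ┃    
            ┃       A       B       C       D ┃    
            ┃---------------------------------┃    
            ┃  1        0       0       0     ┃━━━━
            ┃  2        0       0       0     ┃    
            ┃  3        0       0  319.03     ┃────
            ┃  4      123       0       0     ┃ ent
            ┗━━━━━━━━━━━━━━━━━━━━━━━━━━━━━━━━━┛━━━━
                    ┃ GameOfLife                   
                    ┠──────────────────────────────
                    ┃Gen: 0                        
                    ┃·········█···█·······█        
                    ┃··█···█··········█····        
                    ┃··█········█····█·····        
                    ┃·█·······█······██··██        
                    ┃··█····█··········█···        


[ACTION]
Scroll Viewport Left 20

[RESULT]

              ┃ Spreadsheet                     ┃  
              ┠─────────────────────────────────┨  
              ┃J1: 10                           ┃  
              ┃       A       B       C       D ┃  
              ┃---------------------------------┃  
              ┃  1        0       0       0     ┃━━
              ┃  2        0       0       0     ┃  
              ┃  3        0       0  319.03     ┃──
              ┃  4      123       0       0     ┃ e
              ┗━━━━━━━━━━━━━━━━━━━━━━━━━━━━━━━━━┛━━
                      ┃ GameOfLife                 
                      ┠────────────────────────────
                      ┃Gen: 0                      
                      ┃·········█···█·······█      
                      ┃··█···█··········█····      
                      ┃··█········█····█·····      
                      ┃·█·······█······██··██      
                      ┃··█····█··········█···      


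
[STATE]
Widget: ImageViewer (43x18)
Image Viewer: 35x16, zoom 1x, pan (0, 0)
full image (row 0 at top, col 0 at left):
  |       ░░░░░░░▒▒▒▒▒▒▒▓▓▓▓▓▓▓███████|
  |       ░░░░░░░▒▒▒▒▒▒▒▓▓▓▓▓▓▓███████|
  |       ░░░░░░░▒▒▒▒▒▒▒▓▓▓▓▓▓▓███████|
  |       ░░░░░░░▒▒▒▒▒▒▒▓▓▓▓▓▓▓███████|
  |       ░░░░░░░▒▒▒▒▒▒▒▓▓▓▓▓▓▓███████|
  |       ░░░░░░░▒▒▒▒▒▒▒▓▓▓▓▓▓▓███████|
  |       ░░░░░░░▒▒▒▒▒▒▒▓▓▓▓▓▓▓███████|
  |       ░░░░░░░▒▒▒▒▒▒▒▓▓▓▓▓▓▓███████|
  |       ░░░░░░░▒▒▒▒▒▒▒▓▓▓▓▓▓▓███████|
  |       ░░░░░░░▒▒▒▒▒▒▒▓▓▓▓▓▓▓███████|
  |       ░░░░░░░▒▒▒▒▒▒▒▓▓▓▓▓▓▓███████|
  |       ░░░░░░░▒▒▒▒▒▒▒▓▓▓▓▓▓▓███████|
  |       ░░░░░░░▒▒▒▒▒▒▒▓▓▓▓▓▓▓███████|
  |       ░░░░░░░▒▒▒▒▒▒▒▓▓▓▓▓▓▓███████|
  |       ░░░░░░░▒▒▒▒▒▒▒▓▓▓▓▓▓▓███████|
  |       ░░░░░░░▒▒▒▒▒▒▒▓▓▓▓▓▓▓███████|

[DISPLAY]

       ░░░░░░░▒▒▒▒▒▒▒▓▓▓▓▓▓▓███████        
       ░░░░░░░▒▒▒▒▒▒▒▓▓▓▓▓▓▓███████        
       ░░░░░░░▒▒▒▒▒▒▒▓▓▓▓▓▓▓███████        
       ░░░░░░░▒▒▒▒▒▒▒▓▓▓▓▓▓▓███████        
       ░░░░░░░▒▒▒▒▒▒▒▓▓▓▓▓▓▓███████        
       ░░░░░░░▒▒▒▒▒▒▒▓▓▓▓▓▓▓███████        
       ░░░░░░░▒▒▒▒▒▒▒▓▓▓▓▓▓▓███████        
       ░░░░░░░▒▒▒▒▒▒▒▓▓▓▓▓▓▓███████        
       ░░░░░░░▒▒▒▒▒▒▒▓▓▓▓▓▓▓███████        
       ░░░░░░░▒▒▒▒▒▒▒▓▓▓▓▓▓▓███████        
       ░░░░░░░▒▒▒▒▒▒▒▓▓▓▓▓▓▓███████        
       ░░░░░░░▒▒▒▒▒▒▒▓▓▓▓▓▓▓███████        
       ░░░░░░░▒▒▒▒▒▒▒▓▓▓▓▓▓▓███████        
       ░░░░░░░▒▒▒▒▒▒▒▓▓▓▓▓▓▓███████        
       ░░░░░░░▒▒▒▒▒▒▒▓▓▓▓▓▓▓███████        
       ░░░░░░░▒▒▒▒▒▒▒▓▓▓▓▓▓▓███████        
                                           
                                           


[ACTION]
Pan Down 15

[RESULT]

       ░░░░░░░▒▒▒▒▒▒▒▓▓▓▓▓▓▓███████        
                                           
                                           
                                           
                                           
                                           
                                           
                                           
                                           
                                           
                                           
                                           
                                           
                                           
                                           
                                           
                                           
                                           


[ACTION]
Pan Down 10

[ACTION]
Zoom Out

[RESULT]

                                           
                                           
                                           
                                           
                                           
                                           
                                           
                                           
                                           
                                           
                                           
                                           
                                           
                                           
                                           
                                           
                                           
                                           


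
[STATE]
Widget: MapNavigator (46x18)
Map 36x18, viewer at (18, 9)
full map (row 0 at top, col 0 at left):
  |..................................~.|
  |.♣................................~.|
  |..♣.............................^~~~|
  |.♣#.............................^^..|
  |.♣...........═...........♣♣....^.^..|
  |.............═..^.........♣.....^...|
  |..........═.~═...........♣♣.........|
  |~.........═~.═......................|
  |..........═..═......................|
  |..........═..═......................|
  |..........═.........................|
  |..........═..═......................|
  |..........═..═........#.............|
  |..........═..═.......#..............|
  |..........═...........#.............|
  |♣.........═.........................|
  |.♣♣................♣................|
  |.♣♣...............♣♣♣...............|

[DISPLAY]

     ..................................~.     
     .♣................................~.     
     ..♣.............................^~~~     
     .♣#.............................^^..     
     .♣...........═...........♣♣....^.^..     
     .............═..^.........♣.....^...     
     ..........═.~═...........♣♣.........     
     ~.........═~.═......................     
     ..........═..═......................     
     ..........═..═....@.................     
     ..........═.........................     
     ..........═..═......................     
     ..........═..═........#.............     
     ..........═..═.......#..............     
     ..........═...........#.............     
     ♣.........═.........................     
     .♣♣................♣................     
     .♣♣...............♣♣♣...............     


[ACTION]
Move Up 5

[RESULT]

                                              
                                              
                                              
                                              
                                              
     ..................................~.     
     .♣................................~.     
     ..♣.............................^~~~     
     .♣#.............................^^..     
     .♣...........═....@......♣♣....^.^..     
     .............═..^.........♣.....^...     
     ..........═.~═...........♣♣.........     
     ~.........═~.═......................     
     ..........═..═......................     
     ..........═..═......................     
     ..........═.........................     
     ..........═..═......................     
     ..........═..═........#.............     


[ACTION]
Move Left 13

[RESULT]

                                              
                                              
                                              
                                              
                                              
                  ............................
                  .♣..........................
                  ..♣.........................
                  .♣#.........................
                  .♣...@.......═...........♣♣.
                  .............═..^.........♣.
                  ..........═.~═...........♣♣.
                  ~.........═~.═..............
                  ..........═..═..............
                  ..........═..═..............
                  ..........═.................
                  ..........═..═..............
                  ..........═..═........#.....


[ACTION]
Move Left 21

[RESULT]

                                              
                                              
                                              
                                              
                                              
                       .......................
                       .♣.....................
                       ..♣....................
                       .♣#....................
                       @♣...........═.........
                       .............═..^......
                       ..........═.~═.........
                       ~.........═~.═.........
                       ..........═..═.........
                       ..........═..═.........
                       ..........═............
                       ..........═..═.........
                       ..........═..═........#


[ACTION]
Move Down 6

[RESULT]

                       .♣.....................
                       ..♣....................
                       .♣#....................
                       .♣...........═.........
                       .............═..^......
                       ..........═.~═.........
                       ~.........═~.═.........
                       ..........═..═.........
                       ..........═..═.........
                       @.........═............
                       ..........═..═.........
                       ..........═..═........#
                       ..........═..═.......#.
                       ..........═...........#
                       ♣.........═............
                       .♣♣................♣...
                       .♣♣...............♣♣♣..
                                              


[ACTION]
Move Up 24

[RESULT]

                                              
                                              
                                              
                                              
                                              
                                              
                                              
                                              
                                              
                       @......................
                       .♣.....................
                       ..♣....................
                       .♣#....................
                       .♣...........═.........
                       .............═..^......
                       ..........═.~═.........
                       ~.........═~.═.........
                       ..........═..═.........


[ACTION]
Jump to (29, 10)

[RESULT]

............................~.                
..........................^~~~                
..........................^^..                
.......═...........♣♣....^.^..                
.......═..^.........♣.....^...                
....═.~═...........♣♣.........                
....═~.═......................                
....═..═......................                
....═..═......................                
....═..................@......                
....═..═......................                
....═..═........#.............                
....═..═.......#..............                
....═...........#.............                
....═.........................                
.............♣................                
............♣♣♣...............                
                                              


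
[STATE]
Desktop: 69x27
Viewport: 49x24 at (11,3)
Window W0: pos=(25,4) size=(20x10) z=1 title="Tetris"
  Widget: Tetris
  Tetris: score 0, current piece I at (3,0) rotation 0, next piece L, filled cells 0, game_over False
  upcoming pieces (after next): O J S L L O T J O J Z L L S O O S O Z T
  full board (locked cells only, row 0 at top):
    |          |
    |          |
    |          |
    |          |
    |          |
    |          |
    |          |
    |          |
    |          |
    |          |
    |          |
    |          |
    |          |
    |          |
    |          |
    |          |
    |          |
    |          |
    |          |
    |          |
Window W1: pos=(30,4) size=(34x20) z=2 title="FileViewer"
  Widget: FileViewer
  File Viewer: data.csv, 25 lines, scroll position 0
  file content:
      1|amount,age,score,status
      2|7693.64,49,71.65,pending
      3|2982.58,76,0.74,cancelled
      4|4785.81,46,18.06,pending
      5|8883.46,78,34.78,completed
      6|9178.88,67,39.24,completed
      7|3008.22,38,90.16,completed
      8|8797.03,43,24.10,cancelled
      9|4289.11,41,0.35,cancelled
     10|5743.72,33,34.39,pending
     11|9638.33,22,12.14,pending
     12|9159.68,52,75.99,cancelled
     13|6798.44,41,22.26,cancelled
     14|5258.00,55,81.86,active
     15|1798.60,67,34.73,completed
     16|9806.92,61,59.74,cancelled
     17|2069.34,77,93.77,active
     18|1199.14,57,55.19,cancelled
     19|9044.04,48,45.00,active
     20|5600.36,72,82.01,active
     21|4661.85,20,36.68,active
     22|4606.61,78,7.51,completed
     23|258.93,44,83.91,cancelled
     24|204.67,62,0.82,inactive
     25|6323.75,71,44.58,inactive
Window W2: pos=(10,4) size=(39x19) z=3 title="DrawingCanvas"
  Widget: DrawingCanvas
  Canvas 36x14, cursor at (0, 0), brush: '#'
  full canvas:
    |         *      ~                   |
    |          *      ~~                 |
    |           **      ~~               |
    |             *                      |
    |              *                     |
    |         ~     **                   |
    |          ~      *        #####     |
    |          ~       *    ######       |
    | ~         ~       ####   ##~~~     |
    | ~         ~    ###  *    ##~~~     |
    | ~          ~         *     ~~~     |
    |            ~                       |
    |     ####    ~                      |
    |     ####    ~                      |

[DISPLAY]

                                                 
━━━━━━━━━━━━━━━━━━━━━━━━━━━━━━━━━━━━━┓━━━━━━━━━━━
 DrawingCanvas                       ┃           
─────────────────────────────────────┨───────────
+        *      ~                    ┃tatus      
          *      ~~                  ┃ending     
           **      ~~                ┃ncelled    
             *                       ┃ending     
              *                      ┃ompleted   
         ~     **                    ┃ompleted   
          ~      *        #####      ┃ompleted   
          ~       *    ######        ┃ancelled   
 ~         ~       ####   ##~~~      ┃ncelled    
 ~         ~    ###  *    ##~~~      ┃ending     
 ~          ~         *     ~~~      ┃ending     
            ~                        ┃ancelled   
     ####    ~                       ┃ancelled   
     ####    ~                       ┃ctive      
                                     ┃ompleted   
━━━━━━━━━━━━━━━━━━━━━━━━━━━━━━━━━━━━━┛ancelled   
                   ┗━━━━━━━━━━━━━━━━━━━━━━━━━━━━━
                                                 
                                                 
                                                 


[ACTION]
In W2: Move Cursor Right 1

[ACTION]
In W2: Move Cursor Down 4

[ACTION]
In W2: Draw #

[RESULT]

                                                 
━━━━━━━━━━━━━━━━━━━━━━━━━━━━━━━━━━━━━┓━━━━━━━━━━━
 DrawingCanvas                       ┃           
─────────────────────────────────────┨───────────
         *      ~                    ┃tatus      
          *      ~~                  ┃ending     
           **      ~~                ┃ncelled    
             *                       ┃ending     
 #            *                      ┃ompleted   
         ~     **                    ┃ompleted   
          ~      *        #####      ┃ompleted   
          ~       *    ######        ┃ancelled   
 ~         ~       ####   ##~~~      ┃ncelled    
 ~         ~    ###  *    ##~~~      ┃ending     
 ~          ~         *     ~~~      ┃ending     
            ~                        ┃ancelled   
     ####    ~                       ┃ancelled   
     ####    ~                       ┃ctive      
                                     ┃ompleted   
━━━━━━━━━━━━━━━━━━━━━━━━━━━━━━━━━━━━━┛ancelled   
                   ┗━━━━━━━━━━━━━━━━━━━━━━━━━━━━━
                                                 
                                                 
                                                 
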